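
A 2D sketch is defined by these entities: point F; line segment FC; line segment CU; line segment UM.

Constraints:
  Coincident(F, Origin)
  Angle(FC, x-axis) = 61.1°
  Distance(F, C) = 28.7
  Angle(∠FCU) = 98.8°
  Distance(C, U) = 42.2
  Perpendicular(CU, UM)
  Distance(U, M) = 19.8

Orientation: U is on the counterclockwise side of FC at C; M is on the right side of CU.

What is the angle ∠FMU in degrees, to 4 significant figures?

44.05°

F is at the origin; FC runs at 61.1° with length 28.7, so C = 28.7·(cos 61.1°, sin 61.1°) = (13.87, 25.13). ∠FCU = 98.8°, so CU runs at 61.1° + (180° − 98.8°) = 142.3° from the x-axis; with |CU| = 42.2, U = C + 42.2·(cos 142.3°, sin 142.3°) = (-19.52, 50.93). CU is perpendicular to UM; with |UM| = 19.8 on the right of CU, M = U + 19.8·(0.6115, 0.7912) = (-7.411, 66.60). Then cos ∠FMU = MF·MU / (|MF||MU|), giving 44.05°.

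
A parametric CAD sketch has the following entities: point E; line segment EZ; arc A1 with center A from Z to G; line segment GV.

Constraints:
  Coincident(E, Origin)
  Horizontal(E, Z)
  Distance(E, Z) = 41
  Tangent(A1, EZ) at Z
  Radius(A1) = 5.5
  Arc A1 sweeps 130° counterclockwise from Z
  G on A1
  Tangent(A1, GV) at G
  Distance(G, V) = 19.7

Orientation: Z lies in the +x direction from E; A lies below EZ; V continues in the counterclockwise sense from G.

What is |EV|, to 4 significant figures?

55.02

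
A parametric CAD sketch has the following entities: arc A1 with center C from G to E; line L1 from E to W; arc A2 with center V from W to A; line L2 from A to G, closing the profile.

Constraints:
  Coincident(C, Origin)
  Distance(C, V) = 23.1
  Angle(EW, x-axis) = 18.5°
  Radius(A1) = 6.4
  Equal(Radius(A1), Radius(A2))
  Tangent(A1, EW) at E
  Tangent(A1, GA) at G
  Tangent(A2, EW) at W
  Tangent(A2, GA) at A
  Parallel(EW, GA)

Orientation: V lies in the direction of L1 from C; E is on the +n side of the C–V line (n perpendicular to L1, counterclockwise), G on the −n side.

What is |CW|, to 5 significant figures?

23.970

The slot axis is L1's direction at 18.5°, so u = (cos 18.5°, sin 18.5°) = (0.94832, 0.31730) and n = (−sin 18.5°, cos 18.5°) = (-0.31730, 0.94832). C is at the origin and V lies 23.1 along u from C, so V = 23.1·u = (21.906, 7.3297). Tangency of A1 to both parallel lines with radius 6.4 puts E and G at C ± 6.4·n: E = (-2.0307, 6.0693), G = (2.0307, -6.0693). Equal radii place W and A the same way about V: W = V + 6.4·n = (19.876, 13.399), A = V − 6.4·n = (23.937, 1.2605). Then |CW| = |W − C| = 23.970.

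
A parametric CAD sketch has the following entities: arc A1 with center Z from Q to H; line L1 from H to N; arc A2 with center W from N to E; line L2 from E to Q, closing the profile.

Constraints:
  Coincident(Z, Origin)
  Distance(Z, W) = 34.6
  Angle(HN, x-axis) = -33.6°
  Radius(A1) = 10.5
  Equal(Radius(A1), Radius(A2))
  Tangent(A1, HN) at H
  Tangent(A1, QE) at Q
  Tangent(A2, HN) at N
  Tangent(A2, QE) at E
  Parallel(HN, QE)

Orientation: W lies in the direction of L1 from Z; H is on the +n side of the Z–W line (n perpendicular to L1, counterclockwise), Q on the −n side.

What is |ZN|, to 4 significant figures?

36.16

The slot axis is L1's direction at -33.6°, so u = (cos -33.6°, sin -33.6°) = (0.8329, -0.5534) and n = (−sin -33.6°, cos -33.6°) = (0.5534, 0.8329). Z is at the origin and W lies 34.6 along u from Z, so W = 34.6·u = (28.82, -19.15). Tangency of A1 to both parallel lines with radius 10.5 puts H and Q at Z ± 10.5·n: H = (5.811, 8.746), Q = (-5.811, -8.746). Equal radii place N and E the same way about W: N = W + 10.5·n = (34.63, -10.40), E = W − 10.5·n = (23.01, -27.89). Then |ZN| = |N − Z| = 36.16.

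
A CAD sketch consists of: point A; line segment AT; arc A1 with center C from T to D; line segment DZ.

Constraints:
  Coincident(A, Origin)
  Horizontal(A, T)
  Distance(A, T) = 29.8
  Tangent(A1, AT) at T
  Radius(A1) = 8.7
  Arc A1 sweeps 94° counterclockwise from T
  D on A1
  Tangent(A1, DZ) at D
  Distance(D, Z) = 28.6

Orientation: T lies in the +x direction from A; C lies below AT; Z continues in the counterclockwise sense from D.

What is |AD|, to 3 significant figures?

23.1

A is at the origin; A and T share the same y with |AT| = 29.8 and T on the +x side, so T = (29.8, 0.00). A1 meets AT tangentially, so CT is at right angles to AT, so C = T + (0, -8.7) = (29.8, -8.70). On A1, T sits at bearing 90° from C; a 94° counterclockwise sweep puts D at bearing 184°, so D = C + 8.7·(cos 184°, sin 184°) = (21.1, -9.31). Then |AD| = |D − A| = 23.1.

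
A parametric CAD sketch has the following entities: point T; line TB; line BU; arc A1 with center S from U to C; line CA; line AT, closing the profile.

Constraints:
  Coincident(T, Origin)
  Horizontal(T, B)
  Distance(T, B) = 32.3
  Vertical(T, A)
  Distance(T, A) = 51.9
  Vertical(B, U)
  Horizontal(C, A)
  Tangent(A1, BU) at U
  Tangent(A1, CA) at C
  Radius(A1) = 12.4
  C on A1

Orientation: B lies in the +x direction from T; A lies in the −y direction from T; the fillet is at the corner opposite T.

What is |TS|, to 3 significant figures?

44.2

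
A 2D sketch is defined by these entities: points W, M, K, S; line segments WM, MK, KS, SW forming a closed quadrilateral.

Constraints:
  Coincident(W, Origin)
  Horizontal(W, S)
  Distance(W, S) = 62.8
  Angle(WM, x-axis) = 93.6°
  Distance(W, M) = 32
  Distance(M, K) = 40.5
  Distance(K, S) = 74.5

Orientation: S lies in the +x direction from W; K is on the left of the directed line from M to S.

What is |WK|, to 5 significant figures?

67.580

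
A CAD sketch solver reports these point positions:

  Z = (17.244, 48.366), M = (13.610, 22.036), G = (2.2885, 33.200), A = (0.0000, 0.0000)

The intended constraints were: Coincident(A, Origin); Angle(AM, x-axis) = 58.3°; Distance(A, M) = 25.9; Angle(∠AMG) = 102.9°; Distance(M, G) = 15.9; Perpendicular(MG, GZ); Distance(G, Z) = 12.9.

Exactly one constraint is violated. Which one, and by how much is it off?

Distance(G, Z) = 12.9 — off by 8.40.

A = (0.00, 0.00) ✓; AM at 58.30° ✓; |AM| = 25.90 ✓; ∠AMG = 102.9° ✓; |MG| = 15.90 ✓; ∠(MG, GZ) = 90.00° ✓; |GZ| = 21.30 ✗.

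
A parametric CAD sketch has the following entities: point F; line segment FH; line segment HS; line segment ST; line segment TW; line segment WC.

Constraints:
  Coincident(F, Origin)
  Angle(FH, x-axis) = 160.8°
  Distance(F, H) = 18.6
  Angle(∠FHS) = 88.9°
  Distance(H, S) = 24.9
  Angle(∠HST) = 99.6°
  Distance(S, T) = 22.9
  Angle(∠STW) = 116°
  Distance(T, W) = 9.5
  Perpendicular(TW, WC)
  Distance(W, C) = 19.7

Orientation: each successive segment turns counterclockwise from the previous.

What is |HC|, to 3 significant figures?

15.4

F is at the origin; FH runs at 160.8° with length 18.6, so H = (-17.6, 6.12). ∠FHS = 88.9° gives HS at -108° from the x-axis; with |HS| = 24.9, S = (-25.3, -17.6). ∠HST = 99.6° gives ST at -27.7° from the x-axis; with |ST| = 22.9, T = (-5.03, -28.2). ∠STW = 116.0° gives TW at 36.3° from the x-axis; with |TW| = 9.5, W = (2.63, -22.6). TW ⟂ WC, so WC runs at 126°; with |WC| = 19.7, C = (-9.03, -6.69). Then |HC| = |C − H| = 15.4.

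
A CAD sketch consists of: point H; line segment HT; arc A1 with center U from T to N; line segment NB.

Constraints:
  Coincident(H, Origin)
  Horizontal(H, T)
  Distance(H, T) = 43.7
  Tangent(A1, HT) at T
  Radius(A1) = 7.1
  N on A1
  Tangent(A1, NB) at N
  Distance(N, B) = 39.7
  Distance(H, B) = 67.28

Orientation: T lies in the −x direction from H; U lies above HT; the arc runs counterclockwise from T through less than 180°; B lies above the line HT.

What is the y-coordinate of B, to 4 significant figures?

47.21

H is at the origin; H and T share the same y with |HT| = 43.7 and T on the −x side, so T = (-43.70, 0.000). Tangency of A1 to HT means the radius UT is perpendicular to HT, so U = T + (0, 7.1) = (-43.70, 7.100). Since UN ⟂ NB (tangency), |UB| = √(7.1² + 39.7²) = 40.33 regardless of where N sits on A1. So B lies on both circle(H, 67.28) and circle(U, 40.33); the above-HT intersection is B = (-47.94, 47.21). N is the foot of the tangent from B: N = (-36.88, 9.078).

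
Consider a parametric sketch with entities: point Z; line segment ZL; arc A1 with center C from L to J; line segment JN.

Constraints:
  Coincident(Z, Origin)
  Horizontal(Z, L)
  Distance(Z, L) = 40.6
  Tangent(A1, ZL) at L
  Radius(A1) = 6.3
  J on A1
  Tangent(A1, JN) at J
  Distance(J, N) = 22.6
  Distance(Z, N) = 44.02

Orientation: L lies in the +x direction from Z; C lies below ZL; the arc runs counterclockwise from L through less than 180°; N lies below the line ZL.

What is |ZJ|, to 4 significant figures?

34.84

Checks: |CJ| = 6.300 ✓; ∠(CJ, JN) = 90.00° ✓; |JN| = 22.60 ✓; |ZN| = 44.02 ✓.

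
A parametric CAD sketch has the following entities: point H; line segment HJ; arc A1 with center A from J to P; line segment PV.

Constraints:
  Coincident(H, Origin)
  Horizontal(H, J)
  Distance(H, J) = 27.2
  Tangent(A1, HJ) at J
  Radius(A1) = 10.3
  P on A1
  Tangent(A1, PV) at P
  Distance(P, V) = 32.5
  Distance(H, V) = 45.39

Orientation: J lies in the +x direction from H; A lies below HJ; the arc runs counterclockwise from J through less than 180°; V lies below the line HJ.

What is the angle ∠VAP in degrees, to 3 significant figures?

72.4°

Checks: |AP| = 10.30 ✓; ∠(AP, PV) = 90.00° ✓; |PV| = 32.50 ✓; |HV| = 45.39 ✓.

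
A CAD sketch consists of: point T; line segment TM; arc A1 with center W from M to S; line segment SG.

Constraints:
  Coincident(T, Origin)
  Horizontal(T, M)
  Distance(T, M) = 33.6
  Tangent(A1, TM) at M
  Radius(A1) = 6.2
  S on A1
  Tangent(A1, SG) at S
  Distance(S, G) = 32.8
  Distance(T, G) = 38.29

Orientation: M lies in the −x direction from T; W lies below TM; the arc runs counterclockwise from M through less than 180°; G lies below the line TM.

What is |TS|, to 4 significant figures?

39.58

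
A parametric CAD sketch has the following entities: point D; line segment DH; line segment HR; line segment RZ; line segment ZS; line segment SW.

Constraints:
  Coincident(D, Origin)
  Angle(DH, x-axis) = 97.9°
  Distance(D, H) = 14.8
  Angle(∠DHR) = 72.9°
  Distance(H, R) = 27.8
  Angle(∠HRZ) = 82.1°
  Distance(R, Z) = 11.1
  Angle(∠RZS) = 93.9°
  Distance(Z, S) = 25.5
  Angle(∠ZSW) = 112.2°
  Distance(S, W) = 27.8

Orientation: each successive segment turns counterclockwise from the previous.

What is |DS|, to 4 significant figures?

6.055

D is at the origin; DH runs at 97.9° with length 14.8, so H = (-2.034, 14.66). ∠DHR = 72.9° gives HR at -155.0° from the x-axis; with |HR| = 27.8, R = (-27.23, 2.911). ∠HRZ = 82.1° gives RZ at -57.10° from the x-axis; with |RZ| = 11.1, Z = (-21.20, -6.409). ∠RZS = 93.9° gives ZS at 29.00° from the x-axis; with |ZS| = 25.5, S = (1.103, 5.954). Then |DS| = |S − D| = 6.055.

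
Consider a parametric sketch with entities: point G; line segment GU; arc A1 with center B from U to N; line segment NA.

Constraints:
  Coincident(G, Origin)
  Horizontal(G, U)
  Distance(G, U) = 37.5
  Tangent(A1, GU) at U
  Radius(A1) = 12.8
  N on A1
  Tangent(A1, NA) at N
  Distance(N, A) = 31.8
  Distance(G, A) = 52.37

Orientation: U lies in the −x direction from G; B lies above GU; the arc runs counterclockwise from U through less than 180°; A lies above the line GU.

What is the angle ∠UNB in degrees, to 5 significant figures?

43.487°

G is at the origin; GU is horizontal with |GU| = 37.5 and U on the −x side, so U = (-37.500, 0.0000). The tangent condition forces BU to be normal to GU, so B = U + (0, 12.8) = (-37.500, 12.800). Since BN ⟂ NA (tangency), |BA| = √(12.8² + 31.8²) = 34.279 regardless of where N sits on A1. So A lies on both circle(G, 52.37) and circle(B, 34.279); the above-GU intersection is A = (-26.396, 45.231). N is the foot of the tangent from A: N = (-24.718, 13.476).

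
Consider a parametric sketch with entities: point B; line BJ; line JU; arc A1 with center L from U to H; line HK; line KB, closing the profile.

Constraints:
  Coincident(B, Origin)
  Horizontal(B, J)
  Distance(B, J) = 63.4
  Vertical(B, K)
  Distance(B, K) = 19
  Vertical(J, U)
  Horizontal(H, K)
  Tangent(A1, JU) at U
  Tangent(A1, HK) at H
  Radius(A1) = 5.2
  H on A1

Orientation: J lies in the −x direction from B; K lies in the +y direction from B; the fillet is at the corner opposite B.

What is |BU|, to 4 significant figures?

64.88

B is at the origin; BJ is horizontal with |BJ| = 63.4 and J on the −x side, so J = (-63.40, 0.000). BK is vertical with |BK| = 19.0 and K on the +y side, so K = (0.000, 19.00). The virtual corner opposite B is at (-63.40, 19.00). The tangent condition forces LU to be normal to JU and A1 meets HK tangentially, so LH is at right angles to HK, with radius 5.2, so the center L sits 5.2 in from both sides at L = (-58.20, 13.80). That places the tangent points at U = (-63.40, 13.80) on JU and H = (-58.20, 19.00) on HK. Then |BU| = |U − B| = 64.88.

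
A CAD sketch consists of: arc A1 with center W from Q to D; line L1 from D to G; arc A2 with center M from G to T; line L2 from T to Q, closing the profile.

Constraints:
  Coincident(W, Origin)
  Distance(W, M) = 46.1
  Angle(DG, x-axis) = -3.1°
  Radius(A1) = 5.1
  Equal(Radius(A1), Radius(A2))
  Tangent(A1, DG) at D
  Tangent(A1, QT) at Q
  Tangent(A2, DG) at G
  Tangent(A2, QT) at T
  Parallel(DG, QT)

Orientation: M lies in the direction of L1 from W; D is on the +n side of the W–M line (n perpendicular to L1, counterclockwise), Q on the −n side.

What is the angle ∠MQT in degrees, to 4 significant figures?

6.313°

Tangency of A1 to both parallel lines with radius 5.1 puts D and Q at W ± 5.1·n: D = (0.2758, 5.093), Q = (-0.2758, -5.093). Equal radii place G and T the same way about M: G = M + 5.1·n = (46.31, 2.600), T = M − 5.1·n = (45.76, -7.586). Then cos ∠MQT = QM·QT / (|QM||QT|), giving 6.313°.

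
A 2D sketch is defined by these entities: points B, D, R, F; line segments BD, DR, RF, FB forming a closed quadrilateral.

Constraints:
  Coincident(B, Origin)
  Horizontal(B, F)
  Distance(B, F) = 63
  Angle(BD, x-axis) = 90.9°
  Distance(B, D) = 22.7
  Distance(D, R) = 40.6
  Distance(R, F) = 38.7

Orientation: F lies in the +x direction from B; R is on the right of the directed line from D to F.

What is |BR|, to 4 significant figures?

26.78

B is at the origin; BF is horizontal with |BF| = 63.0 and F in +x, so F = (63.0, 0). BD runs at 90.9° with |BD| = 22.7, so D = (-0.3566, 22.70). R is determined by |DR| = 40.6 and |RF| = 38.7 together: it lies at the intersection of circle(D, 40.6) and circle(F, 38.7). With |DF| = 67.30, the foot of the radical line on DF is 34.77 from D and the perpendicular offset is √(40.6² − 34.77²) = 20.96. Taking the right-of-DF solution: R = (25.31, -8.764).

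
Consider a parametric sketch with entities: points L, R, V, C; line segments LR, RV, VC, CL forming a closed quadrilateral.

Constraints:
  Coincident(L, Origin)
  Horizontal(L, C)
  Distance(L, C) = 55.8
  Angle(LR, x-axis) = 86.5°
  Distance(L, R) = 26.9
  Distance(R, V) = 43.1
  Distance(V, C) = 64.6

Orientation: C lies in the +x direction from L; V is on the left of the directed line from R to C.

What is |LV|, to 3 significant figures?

66.4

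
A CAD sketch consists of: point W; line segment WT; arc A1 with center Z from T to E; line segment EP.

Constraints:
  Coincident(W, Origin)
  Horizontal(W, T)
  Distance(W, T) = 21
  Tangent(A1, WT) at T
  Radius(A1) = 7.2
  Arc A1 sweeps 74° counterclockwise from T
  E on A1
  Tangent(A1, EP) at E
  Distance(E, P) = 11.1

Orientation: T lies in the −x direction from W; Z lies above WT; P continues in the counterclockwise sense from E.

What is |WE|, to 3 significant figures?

15.0

W is at the origin; W and T share the same y with |WT| = 21.0 and T on the −x side, so T = (-21.0, 0.00). Tangency of A1 to WT means the radius ZT is perpendicular to WT, so Z = T + (0, 7.2) = (-21.0, 7.20). On A1, T sits at bearing -90° from Z; a 74° counterclockwise sweep puts E at bearing -16°, so E = Z + 7.2·(cos -16°, sin -16°) = (-14.1, 5.22). Then |WE| = |E − W| = 15.0.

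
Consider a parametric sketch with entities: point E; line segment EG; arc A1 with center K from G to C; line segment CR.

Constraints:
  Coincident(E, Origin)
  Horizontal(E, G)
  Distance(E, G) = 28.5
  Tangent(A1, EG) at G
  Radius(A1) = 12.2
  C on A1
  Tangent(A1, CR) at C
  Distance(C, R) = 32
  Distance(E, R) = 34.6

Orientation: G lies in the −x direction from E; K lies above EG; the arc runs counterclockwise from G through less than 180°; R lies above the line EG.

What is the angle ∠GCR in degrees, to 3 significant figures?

149°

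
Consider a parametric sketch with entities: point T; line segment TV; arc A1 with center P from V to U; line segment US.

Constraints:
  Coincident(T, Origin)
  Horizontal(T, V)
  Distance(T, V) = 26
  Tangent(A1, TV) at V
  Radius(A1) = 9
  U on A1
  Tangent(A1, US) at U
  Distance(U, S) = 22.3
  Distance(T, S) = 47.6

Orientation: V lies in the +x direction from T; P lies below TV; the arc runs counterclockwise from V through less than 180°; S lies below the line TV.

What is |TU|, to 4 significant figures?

25.33

Checks: |PU| = 9.000 ✓; ∠(PU, US) = 90.00° ✓; |US| = 22.30 ✓; |TS| = 47.60 ✓.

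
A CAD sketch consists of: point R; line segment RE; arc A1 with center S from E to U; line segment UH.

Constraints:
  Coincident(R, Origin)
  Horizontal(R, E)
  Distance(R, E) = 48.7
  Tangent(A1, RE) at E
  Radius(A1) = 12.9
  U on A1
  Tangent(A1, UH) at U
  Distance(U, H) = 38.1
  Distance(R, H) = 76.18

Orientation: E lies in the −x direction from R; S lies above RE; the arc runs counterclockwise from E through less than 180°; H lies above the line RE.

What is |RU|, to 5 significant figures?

41.822

Checks: R.y = 0.00, E.y = 0.00 ✓; |SU| = 12.90 ✓; ∠(SU, UH) = 90.00° ✓; |UH| = 38.10 ✓; |RH| = 76.18 ✓.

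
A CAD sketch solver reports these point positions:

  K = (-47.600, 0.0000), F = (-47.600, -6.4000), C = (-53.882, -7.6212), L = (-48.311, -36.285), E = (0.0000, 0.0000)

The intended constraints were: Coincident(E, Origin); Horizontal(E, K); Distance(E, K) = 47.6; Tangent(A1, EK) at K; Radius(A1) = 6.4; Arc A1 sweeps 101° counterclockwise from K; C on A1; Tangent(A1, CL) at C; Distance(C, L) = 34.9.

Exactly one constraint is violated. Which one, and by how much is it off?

Distance(C, L) = 34.9 — off by 5.70.

E = (0.00, 0.00) ✓; E.y = 0.00, K.y = 0.00 ✓; |EK| = 47.60 ✓; ∠(FK, KE) = 90.00° ✓; |FK| = 6.400 ✓; bearing(F→C) − bearing(F→K) = 101.0° ✓; |FC| = 6.400 ✓; ∠(FC, CL) = 90.00° ✓; |CL| = 29.20 ✗.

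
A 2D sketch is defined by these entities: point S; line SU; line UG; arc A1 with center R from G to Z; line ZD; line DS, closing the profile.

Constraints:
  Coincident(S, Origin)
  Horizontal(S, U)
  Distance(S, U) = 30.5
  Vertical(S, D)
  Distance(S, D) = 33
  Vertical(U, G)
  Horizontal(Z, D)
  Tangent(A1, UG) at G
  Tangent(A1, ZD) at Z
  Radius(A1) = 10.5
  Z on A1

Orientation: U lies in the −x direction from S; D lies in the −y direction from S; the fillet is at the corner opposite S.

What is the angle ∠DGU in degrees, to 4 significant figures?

109.0°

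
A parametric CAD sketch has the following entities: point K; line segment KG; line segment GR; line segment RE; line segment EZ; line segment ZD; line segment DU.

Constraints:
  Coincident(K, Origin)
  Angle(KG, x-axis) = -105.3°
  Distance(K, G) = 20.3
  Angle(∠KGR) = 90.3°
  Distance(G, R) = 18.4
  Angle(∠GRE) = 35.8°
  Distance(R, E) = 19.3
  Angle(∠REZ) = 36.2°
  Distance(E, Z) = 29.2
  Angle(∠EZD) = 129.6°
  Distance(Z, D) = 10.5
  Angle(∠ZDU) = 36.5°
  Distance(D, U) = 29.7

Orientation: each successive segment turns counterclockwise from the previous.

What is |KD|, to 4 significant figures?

46.05

K is at the origin; KG runs at -105.3° with length 20.3, so G = (-5.357, -19.58). ∠KGR = 90.3° gives GR at -15.60° from the x-axis; with |GR| = 18.4, R = (12.37, -24.53). ∠GRE = 35.8° gives RE at 128.6° from the x-axis; with |RE| = 19.3, E = (0.3247, -9.445). ∠REZ = 36.2° gives EZ at -87.60° from the x-axis; with |EZ| = 29.2, Z = (1.547, -38.62). ∠EZD = 129.6° gives ZD at -37.20° from the x-axis; with |ZD| = 10.5, D = (9.911, -44.97). Then |KD| = |D − K| = 46.05.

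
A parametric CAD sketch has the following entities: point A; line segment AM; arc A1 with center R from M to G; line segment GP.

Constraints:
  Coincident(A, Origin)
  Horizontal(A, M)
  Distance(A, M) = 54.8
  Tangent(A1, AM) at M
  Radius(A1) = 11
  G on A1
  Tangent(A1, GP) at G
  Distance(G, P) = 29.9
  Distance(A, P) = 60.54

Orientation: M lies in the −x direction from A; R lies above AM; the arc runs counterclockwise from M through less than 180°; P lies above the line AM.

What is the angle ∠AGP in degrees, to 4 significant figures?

105.6°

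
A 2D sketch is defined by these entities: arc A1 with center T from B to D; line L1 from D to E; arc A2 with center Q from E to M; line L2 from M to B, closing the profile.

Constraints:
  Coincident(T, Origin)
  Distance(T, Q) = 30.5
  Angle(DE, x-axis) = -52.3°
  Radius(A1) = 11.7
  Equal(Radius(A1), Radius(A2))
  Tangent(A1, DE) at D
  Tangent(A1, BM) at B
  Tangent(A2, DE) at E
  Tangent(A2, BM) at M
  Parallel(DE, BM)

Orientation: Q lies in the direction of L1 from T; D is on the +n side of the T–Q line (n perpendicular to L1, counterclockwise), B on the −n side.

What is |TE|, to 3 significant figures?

32.7

The slot axis is L1's direction at -52.3°, so u = (cos -52.3°, sin -52.3°) = (0.612, -0.791) and n = (−sin -52.3°, cos -52.3°) = (0.791, 0.612). T is at the origin and Q lies 30.5 along u from T, so Q = 30.5·u = (18.7, -24.1). Tangency of A1 to both parallel lines with radius 11.7 puts D and B at T ± 11.7·n: D = (9.26, 7.15), B = (-9.26, -7.15). Equal radii place E and M the same way about Q: E = Q + 11.7·n = (27.9, -17.0), M = Q − 11.7·n = (9.39, -31.3). Then |TE| = |E − T| = 32.7.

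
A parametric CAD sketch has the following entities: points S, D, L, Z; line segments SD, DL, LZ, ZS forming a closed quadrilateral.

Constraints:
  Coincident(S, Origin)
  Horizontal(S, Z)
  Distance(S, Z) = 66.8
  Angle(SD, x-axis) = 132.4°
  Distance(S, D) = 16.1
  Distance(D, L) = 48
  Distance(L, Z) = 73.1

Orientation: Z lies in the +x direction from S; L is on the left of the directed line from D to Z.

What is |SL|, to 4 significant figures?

54.28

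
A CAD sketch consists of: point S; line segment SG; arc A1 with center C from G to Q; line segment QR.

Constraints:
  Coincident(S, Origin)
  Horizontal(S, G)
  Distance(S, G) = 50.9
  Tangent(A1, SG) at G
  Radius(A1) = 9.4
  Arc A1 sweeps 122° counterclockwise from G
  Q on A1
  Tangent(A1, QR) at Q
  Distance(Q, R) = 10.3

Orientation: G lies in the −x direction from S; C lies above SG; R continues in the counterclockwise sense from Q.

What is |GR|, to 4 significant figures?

23.25

On A1, G sits at bearing -90° from C; a 122° counterclockwise sweep puts Q at bearing 32°, so Q = C + 9.4·(cos 32°, sin 32°) = (-42.93, 14.38). Tangency of A1 to QR means the radius CQ is perpendicular to QR, so QR runs along (−sin 32°, cos 32°); with |QR| = 10.3, R = (-48.39, 23.12). Then |GR| = |R − G| = 23.25.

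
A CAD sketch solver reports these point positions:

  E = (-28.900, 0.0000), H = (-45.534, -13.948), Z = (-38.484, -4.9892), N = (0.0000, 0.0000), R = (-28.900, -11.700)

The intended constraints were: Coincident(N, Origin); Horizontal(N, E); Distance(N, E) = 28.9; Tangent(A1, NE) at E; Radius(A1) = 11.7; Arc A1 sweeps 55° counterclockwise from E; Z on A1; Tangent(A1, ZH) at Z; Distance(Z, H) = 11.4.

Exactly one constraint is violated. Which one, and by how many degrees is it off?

Tangent(A1, ZH) at Z — off by 3.20°.

N = (0.00, 0.00) ✓; N.y = 0.00, E.y = 0.00 ✓; |NE| = 28.90 ✓; ∠(RE, EN) = 90.00° ✓; |RE| = 11.70 ✓; bearing(R→Z) − bearing(R→E) = 55.00° ✓; |RZ| = 11.70 ✓; ∠(RZ, ZH) = 93.20° ✗; |ZH| = 11.40 ✓.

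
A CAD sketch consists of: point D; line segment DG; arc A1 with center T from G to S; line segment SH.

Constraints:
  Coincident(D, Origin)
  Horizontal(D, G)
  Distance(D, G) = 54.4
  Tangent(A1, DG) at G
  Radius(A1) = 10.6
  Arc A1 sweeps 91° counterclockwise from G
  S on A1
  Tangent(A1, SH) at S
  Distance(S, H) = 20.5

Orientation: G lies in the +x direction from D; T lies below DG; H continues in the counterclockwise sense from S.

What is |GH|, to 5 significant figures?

32.915

D is at the origin; D and G share the same y with |DG| = 54.4 and G on the +x side, so G = (54.400, 0.0000). A1 meets DG tangentially, so TG is at right angles to DG, so T = G + (0, -10.6) = (54.400, -10.600). On A1, G sits at bearing 90° from T; a 91° counterclockwise sweep puts S at bearing 181°, so S = T + 10.6·(cos 181°, sin 181°) = (43.802, -10.785). The tangent condition forces TS to be normal to SH, so SH runs along (−sin 181°, cos 181°); with |SH| = 20.5, H = (44.159, -31.282). Then |GH| = |H − G| = 32.915.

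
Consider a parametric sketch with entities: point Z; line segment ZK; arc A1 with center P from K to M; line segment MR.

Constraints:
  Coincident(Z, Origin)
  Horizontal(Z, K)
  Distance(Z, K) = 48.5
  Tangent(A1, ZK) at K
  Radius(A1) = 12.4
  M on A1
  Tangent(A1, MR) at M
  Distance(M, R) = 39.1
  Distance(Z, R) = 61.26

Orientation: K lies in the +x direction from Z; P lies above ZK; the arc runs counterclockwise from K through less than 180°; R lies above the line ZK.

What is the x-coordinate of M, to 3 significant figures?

58.3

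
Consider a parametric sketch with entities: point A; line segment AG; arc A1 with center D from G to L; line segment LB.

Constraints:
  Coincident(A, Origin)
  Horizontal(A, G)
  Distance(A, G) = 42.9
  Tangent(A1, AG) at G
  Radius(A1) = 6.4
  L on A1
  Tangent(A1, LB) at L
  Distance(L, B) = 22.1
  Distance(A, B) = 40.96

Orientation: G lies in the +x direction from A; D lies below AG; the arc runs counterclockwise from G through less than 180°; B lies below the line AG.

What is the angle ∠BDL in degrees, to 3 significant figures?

73.8°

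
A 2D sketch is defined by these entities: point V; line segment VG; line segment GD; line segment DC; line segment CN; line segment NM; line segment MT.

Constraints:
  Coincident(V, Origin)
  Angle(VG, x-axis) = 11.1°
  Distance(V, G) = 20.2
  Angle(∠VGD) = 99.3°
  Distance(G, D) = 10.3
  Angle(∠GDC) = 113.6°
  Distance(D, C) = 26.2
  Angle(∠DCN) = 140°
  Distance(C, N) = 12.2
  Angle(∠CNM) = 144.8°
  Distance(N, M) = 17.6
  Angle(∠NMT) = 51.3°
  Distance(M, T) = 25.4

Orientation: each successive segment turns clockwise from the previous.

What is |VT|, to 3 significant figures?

7.07

V is at the origin; VG runs at 11.1° with length 20.2, so G = (19.8, 3.89). ∠VGD = 99.3° gives GD at -69.6° from the x-axis; with |GD| = 10.3, D = (23.4, -5.77). ∠GDC = 113.6° gives DC at -136° from the x-axis; with |DC| = 26.2, C = (4.57, -24.0). ∠DCN = 140.0° gives CN at -176° from the x-axis; with |CN| = 12.2, N = (-7.60, -24.8). ∠CNM = 144.8° gives NM at 149° from the x-axis; with |NM| = 17.6, M = (-22.7, -15.7). ∠NMT = 51.3° gives MT at 20.1° from the x-axis; with |MT| = 25.4, T = (1.19, -6.97). Then |VT| = |T − V| = 7.07.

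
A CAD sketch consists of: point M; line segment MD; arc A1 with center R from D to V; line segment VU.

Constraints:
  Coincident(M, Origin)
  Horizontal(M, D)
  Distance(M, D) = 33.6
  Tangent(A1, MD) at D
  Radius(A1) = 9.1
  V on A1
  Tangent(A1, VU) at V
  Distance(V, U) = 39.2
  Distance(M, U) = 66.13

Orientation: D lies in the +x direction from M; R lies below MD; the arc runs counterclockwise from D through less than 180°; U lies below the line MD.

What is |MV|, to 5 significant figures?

29.294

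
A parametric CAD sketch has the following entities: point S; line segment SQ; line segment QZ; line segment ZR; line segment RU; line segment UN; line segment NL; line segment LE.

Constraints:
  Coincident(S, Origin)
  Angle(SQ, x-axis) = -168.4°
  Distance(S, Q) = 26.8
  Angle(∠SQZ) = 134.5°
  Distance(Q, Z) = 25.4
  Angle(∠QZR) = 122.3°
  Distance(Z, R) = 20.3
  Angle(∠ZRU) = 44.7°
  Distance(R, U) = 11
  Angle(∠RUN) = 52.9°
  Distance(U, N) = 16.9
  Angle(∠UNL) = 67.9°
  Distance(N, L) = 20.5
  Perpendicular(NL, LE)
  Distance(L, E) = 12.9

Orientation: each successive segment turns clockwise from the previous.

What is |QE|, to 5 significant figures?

42.432

S is at the origin; SQ runs at -168.4° with length 26.8, so Q = (-26.253, -5.3889). ∠SQZ = 134.5° gives QZ at 146.10° from the x-axis; with |QZ| = 25.4, Z = (-47.335, 8.7778). ∠QZR = 122.3° gives ZR at 88.400° from the x-axis; with |ZR| = 20.3, R = (-46.768, 29.070). ∠ZRU = 44.7° gives RU at -46.900° from the x-axis; with |RU| = 11.0, U = (-39.252, 21.038). ∠RUN = 52.9° gives UN at -174.00° from the x-axis; with |UN| = 16.9, N = (-56.060, 19.272). ∠UNL = 67.9° gives NL at 73.900° from the x-axis; with |NL| = 20.5, L = (-50.375, 38.968). The perpendicularity gives LE at right angles to NL, so LE runs at -16.100°; with |LE| = 12.9, E = (-37.981, 35.390). Then |QE| = |E − Q| = 42.432.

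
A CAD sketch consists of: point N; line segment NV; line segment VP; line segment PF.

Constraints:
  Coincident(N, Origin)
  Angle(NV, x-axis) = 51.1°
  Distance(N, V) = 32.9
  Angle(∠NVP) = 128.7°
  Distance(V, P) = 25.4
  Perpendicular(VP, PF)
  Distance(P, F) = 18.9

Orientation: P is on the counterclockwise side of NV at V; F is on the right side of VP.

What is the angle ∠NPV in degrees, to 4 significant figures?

29.18°

N is at the origin; NV runs at 51.1° with length 32.9, so V = 32.9·(cos 51.1°, sin 51.1°) = (20.66, 25.60). ∠NVP = 128.7°, so VP runs at 51.1° + (180° − 128.7°) = 102.4° from the x-axis; with |VP| = 25.4, P = V + 25.4·(cos 102.4°, sin 102.4°) = (15.21, 50.41). Then cos ∠NPV = PN·PV / (|PN||PV|), giving 29.18°.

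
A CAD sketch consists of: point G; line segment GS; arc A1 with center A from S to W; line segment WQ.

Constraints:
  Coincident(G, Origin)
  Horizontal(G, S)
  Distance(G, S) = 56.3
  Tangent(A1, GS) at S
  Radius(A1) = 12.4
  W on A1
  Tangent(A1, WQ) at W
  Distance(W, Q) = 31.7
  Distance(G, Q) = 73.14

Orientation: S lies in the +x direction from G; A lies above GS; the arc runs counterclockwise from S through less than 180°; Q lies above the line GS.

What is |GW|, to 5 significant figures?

69.935

Checks: |AW| = 12.40 ✓; ∠(AW, WQ) = 90.00° ✓; |WQ| = 31.70 ✓; |GQ| = 73.14 ✓.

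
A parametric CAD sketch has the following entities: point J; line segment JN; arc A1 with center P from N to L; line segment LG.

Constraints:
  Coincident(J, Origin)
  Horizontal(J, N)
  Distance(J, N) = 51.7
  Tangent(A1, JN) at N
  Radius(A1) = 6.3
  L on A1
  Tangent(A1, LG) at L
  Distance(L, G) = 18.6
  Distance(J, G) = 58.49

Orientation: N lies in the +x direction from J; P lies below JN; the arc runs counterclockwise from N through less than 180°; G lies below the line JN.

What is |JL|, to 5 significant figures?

46.602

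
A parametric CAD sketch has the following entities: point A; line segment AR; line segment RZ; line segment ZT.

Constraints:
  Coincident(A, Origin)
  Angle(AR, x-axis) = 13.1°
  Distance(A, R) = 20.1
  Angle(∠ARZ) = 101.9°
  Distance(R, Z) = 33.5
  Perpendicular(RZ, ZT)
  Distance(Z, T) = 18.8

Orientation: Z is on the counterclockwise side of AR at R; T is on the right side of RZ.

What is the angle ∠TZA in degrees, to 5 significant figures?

117.59°

A is at the origin; AR runs at 13.1° with length 20.1, so R = 20.1·(cos 13.1°, sin 13.1°) = (19.577, 4.5557). ∠ARZ = 101.9°, so RZ runs at 13.1° + (180° − 101.9°) = 91.200° from the x-axis; with |RZ| = 33.5, Z = R + 33.5·(cos 91.200°, sin 91.200°) = (18.875, 38.048). The perpendicularity gives ZT at right angles to RZ; with |ZT| = 18.8 on the right of RZ, T = Z + 18.8·(0.99978, 0.020942) = (37.671, 38.442). Then cos ∠TZA = ZT·ZA / (|ZT||ZA|), giving 117.59°.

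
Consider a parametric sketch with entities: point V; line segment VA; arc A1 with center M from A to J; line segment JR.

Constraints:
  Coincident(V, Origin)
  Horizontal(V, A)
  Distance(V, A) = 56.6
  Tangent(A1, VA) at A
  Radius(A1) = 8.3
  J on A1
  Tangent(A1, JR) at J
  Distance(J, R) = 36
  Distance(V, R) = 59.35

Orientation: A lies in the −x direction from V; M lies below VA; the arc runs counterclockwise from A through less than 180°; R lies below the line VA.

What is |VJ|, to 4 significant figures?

64.63

Checks: |MA| = 8.300 ✓; |MJ| = 8.300 ✓; ∠(MJ, JR) = 90.00° ✓; |JR| = 36.00 ✓; |VR| = 59.35 ✓.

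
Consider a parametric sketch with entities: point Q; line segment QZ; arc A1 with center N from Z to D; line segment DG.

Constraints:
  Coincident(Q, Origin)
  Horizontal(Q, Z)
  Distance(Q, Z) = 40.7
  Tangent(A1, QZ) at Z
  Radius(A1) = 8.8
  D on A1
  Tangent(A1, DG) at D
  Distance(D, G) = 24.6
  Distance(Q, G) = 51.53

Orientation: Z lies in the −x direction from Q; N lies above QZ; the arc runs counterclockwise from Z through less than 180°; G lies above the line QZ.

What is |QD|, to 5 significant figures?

33.950

Q is at the origin; QZ is horizontal with |QZ| = 40.7 and Z on the −x side, so Z = (-40.700, 0.0000). A1 meets QZ tangentially, so NZ is at right angles to QZ, so N = Z + (0, 8.8) = (-40.700, 8.8000). Since ND ⟂ DG (tangency), |NG| = √(8.8² + 24.6²) = 26.127 regardless of where D sits on A1. So G lies on both circle(Q, 51.53) and circle(N, 26.127); the above-QZ intersection is G = (-38.015, 34.788). D is the foot of the tangent from G: D = (-32.153, 10.897).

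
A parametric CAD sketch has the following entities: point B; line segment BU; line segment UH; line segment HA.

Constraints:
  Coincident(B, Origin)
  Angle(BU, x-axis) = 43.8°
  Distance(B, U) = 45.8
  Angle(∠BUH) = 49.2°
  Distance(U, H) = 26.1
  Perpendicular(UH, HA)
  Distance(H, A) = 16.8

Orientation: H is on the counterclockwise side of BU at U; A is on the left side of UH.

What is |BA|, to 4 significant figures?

18.28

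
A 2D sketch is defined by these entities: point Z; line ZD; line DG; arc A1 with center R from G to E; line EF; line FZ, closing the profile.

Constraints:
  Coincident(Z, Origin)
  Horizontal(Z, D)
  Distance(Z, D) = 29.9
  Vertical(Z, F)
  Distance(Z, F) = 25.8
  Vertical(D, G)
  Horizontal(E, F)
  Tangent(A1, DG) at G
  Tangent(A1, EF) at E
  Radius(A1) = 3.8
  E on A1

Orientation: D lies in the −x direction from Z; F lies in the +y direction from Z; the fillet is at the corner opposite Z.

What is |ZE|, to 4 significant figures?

36.70

Z is at the origin; Z and D share the same y with |ZD| = 29.9 and D on the −x side, so D = (-29.90, 0.000). ZF is vertical with |ZF| = 25.8 and F on the +y side, so F = (0.000, 25.80). The virtual corner opposite Z is at (-29.90, 25.80). Tangency of A1 to DG means the radius RG is perpendicular to DG and the tangent condition forces RE to be normal to EF, with radius 3.8, so the center R sits 3.8 in from both sides at R = (-26.10, 22.00). That places the tangent points at G = (-29.90, 22.00) on DG and E = (-26.10, 25.80) on EF. Then |ZE| = |E − Z| = 36.70.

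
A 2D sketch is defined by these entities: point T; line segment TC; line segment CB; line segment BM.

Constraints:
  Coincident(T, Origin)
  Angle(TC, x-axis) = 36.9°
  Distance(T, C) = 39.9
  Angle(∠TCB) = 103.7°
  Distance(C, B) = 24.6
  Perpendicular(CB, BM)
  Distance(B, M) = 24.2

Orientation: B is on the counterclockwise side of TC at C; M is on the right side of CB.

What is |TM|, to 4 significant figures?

71.58

T is at the origin; TC runs at 36.9° with length 39.9, so C = 39.9·(cos 36.9°, sin 36.9°) = (31.91, 23.96). ∠TCB = 103.7°, so CB runs at 36.9° + (180° − 103.7°) = 113.2° from the x-axis; with |CB| = 24.6, B = C + 24.6·(cos 113.2°, sin 113.2°) = (22.22, 46.57). CB ⟂ BM; with |BM| = 24.2 on the right of CB, M = B + 24.2·(0.9191, 0.3939) = (44.46, 56.10). Then |TM| = |M − T| = 71.58.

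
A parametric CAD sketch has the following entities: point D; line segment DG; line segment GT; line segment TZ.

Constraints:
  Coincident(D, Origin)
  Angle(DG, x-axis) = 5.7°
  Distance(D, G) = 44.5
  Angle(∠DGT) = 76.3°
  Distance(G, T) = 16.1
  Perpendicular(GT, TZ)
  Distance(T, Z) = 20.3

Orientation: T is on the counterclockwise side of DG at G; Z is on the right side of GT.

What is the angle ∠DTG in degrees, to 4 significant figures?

82.67°

D is at the origin; DG runs at 5.7° with length 44.5, so G = 44.5·(cos 5.7°, sin 5.7°) = (44.28, 4.420). ∠DGT = 76.3°, so GT runs at 5.7° + (180° − 76.3°) = 109.4° from the x-axis; with |GT| = 16.1, T = G + 16.1·(cos 109.4°, sin 109.4°) = (38.93, 19.61). Then cos ∠DTG = TD·TG / (|TD||TG|), giving 82.67°.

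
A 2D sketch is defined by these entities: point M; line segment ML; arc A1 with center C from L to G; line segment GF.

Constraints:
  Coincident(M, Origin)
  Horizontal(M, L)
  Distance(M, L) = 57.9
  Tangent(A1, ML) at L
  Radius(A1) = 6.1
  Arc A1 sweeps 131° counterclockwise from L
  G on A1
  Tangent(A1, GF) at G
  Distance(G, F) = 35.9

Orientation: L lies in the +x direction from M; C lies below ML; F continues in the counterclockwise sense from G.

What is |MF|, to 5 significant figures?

85.377

M is at the origin; M and L share the same y with |ML| = 57.9 and L on the +x side, so L = (57.900, 0.0000). The tangent condition forces CL to be normal to ML, so C = L + (0, -6.1) = (57.900, -6.1000). On A1, L sits at bearing 90° from C; a 131° counterclockwise sweep puts G at bearing 221°, so G = C + 6.1·(cos 221°, sin 221°) = (53.296, -10.102). Tangency of A1 to GF means the radius CG is perpendicular to GF, so GF runs along (−sin 221°, cos 221°); with |GF| = 35.9, F = (76.849, -37.196). Then |MF| = |F − M| = 85.377.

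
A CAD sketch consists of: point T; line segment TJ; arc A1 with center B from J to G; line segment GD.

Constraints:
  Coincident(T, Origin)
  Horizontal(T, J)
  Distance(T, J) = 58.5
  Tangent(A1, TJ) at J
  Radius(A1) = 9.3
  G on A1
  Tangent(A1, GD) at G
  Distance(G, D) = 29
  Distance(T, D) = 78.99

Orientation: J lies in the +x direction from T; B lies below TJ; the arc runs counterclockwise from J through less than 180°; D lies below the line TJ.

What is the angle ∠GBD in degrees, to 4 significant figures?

72.22°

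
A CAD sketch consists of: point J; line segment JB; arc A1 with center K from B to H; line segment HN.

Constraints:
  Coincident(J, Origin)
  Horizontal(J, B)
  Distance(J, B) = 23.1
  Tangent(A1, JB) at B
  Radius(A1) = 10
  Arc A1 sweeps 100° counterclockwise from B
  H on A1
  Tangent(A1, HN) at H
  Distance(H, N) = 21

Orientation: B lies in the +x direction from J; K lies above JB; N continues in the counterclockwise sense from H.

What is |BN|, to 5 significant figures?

33.005

J is at the origin; J and B share the same y with |JB| = 23.1 and B on the +x side, so B = (23.100, 0.0000). The tangent condition forces KB to be normal to JB, so K = B + (0, 10) = (23.100, 10.000). On A1, B sits at bearing -90° from K; a 100° counterclockwise sweep puts H at bearing 10°, so H = K + 10.0·(cos 10°, sin 10°) = (32.948, 11.736). A1 meets HN tangentially, so KH is at right angles to HN, so HN runs along (−sin 10°, cos 10°); with |HN| = 21.0, N = (29.301, 32.417). Then |BN| = |N − B| = 33.005.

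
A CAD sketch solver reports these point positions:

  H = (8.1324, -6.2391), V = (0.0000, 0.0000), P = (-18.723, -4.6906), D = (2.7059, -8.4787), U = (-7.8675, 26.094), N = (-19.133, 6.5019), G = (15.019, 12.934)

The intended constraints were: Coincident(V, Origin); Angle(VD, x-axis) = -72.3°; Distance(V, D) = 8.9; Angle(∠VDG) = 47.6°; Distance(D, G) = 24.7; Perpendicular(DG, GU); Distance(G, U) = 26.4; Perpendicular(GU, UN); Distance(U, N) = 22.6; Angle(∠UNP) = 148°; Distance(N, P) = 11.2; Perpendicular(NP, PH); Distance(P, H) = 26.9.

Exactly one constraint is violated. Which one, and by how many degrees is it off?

Perpendicular(NP, PH) — off by 5.40°.

V = (0.00, 0.00) ✓; VD at -72.30° ✓; |VD| = 8.900 ✓; ∠VDG = 47.60° ✓; |DG| = 24.70 ✓; ∠(DG, GU) = 90.00° ✓; |GU| = 26.40 ✓; ∠(GU, UN) = 90.00° ✓; |UN| = 22.60 ✓; ∠UNP = 148.0° ✓; |NP| = 11.20 ✓; ∠(NP, PH) = 84.60° ✗; |PH| = 26.90 ✓.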